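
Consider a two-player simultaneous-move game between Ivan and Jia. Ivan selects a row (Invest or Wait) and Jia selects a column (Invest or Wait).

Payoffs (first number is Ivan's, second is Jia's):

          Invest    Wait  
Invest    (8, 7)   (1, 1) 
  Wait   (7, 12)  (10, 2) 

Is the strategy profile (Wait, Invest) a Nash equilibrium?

At (Wait, Invest), Ivan earns 7; switching to Invest would give 8, so Ivan would deviate.
Jia earns 12; switching to Wait would give 2, so Jia has no profitable deviation.
Since at least one player can profitably deviate, this is not a Nash equilibrium.

No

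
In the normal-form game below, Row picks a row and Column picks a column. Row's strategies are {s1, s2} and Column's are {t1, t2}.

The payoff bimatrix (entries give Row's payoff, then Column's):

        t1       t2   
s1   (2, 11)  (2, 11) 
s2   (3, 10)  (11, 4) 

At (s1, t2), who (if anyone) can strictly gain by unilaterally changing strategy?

Row at (s1, t2) earns 2; deviating to s2 yields 11 — a strict improvement.
Column earns 11; deviating to t1 yields 11 — not better.
Only Row has a strictly profitable deviation.

Row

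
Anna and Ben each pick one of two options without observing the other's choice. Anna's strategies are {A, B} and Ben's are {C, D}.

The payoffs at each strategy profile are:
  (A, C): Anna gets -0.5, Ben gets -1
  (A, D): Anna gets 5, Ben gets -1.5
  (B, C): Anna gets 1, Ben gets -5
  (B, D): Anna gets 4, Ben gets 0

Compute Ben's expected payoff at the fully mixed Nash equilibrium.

First find p, the probability Anna plays A, from Ben's indifference between C and D: −p − 5(1−p) = −1.5p, giving p = 10/11.
Since Ben is indifferent in equilibrium, Ben's expected payoff equals the payoff from either column against (10/11, 1/11). Using C: −(10/11) − 5(1/11) = -15/11.

-15/11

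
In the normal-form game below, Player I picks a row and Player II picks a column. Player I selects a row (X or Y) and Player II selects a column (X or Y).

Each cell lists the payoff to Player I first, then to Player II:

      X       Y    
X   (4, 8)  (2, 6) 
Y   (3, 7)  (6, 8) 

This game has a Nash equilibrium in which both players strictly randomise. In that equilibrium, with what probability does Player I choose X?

Let r be the probability that Player I plays X. In a completely mixed equilibrium, Player II must be indifferent between X and Y.
Player II's expected payoff from X is 8r + 7(1−r); from Y it is 6r + 8(1−r).
Setting these equal: r + 7 = −2r + 8, so r = 1/3.

1/3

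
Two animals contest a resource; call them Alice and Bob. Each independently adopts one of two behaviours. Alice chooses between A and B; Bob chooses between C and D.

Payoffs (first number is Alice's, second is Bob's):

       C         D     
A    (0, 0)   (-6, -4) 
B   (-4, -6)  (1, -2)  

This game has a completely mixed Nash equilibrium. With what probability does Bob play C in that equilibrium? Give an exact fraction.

7/11

Let y be the probability that Bob plays C. In a completely mixed equilibrium, Alice must be indifferent between A and B.
Alice's expected payoff from A is −6(1−y); from B it is −4y + (1−y).
Setting these equal: 6y − 6 = −5y + 1, so y = 7/11.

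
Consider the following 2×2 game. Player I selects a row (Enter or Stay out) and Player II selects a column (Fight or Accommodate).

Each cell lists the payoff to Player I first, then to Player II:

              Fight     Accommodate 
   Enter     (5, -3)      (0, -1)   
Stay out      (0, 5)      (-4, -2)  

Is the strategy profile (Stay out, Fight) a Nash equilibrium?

At (Stay out, Fight), Player I earns 0; switching to Enter would give 5, so Player I would deviate.
Player II earns 5; switching to Accommodate would give -2, so Player II has no profitable deviation.
Since at least one player can profitably deviate, this is not a Nash equilibrium.

No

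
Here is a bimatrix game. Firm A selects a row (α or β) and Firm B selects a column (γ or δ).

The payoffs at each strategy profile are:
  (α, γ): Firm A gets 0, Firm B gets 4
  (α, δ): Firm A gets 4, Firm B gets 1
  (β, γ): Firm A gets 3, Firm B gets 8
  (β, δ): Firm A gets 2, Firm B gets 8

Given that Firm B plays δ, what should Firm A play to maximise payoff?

α

Against δ, Firm A earns 4 from α and 2 from β.
So α is the best response.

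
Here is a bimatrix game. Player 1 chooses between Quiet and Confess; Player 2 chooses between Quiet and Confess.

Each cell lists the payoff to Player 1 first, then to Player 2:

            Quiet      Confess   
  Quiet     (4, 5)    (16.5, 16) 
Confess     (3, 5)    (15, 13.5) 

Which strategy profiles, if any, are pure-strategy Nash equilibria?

(Quiet, Confess)

(Quiet, Quiet): Player 2 prefers Confess (16 > 5) — not an equilibrium.
(Quiet, Confess): Player 1 gets 16.5 ≥ 15 from Confess, and Player 2 gets 16 ≥ 5 from Quiet — Nash equilibrium.
(Confess, Quiet): Player 1 prefers Quiet (4 > 3); Player 2 prefers Confess (13.5 > 5) — not an equilibrium.
(Confess, Confess): Player 1 prefers Quiet (16.5 > 15) — not an equilibrium.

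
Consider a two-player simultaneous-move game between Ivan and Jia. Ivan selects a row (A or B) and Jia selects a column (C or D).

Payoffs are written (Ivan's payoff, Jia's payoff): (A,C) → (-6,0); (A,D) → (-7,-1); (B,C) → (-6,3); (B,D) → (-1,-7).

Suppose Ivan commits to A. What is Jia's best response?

C

Against A, Jia earns 0 from C and -1 from D.
So C is the best response.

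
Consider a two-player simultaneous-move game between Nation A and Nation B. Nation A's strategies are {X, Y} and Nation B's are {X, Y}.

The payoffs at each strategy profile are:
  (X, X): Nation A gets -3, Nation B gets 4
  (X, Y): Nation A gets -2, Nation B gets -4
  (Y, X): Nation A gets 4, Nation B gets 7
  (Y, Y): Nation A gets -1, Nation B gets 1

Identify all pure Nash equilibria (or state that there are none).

(X, X): Nation A prefers Y (4 > -3) — not an equilibrium.
(X, Y): Nation A prefers Y (-1 > -2); Nation B prefers X (4 > -4) — not an equilibrium.
(Y, X): Nation A gets 4 ≥ -3 from X, and Nation B gets 7 ≥ 1 from Y — Nash equilibrium.
(Y, Y): Nation B prefers X (7 > 1) — not an equilibrium.

(Y, X)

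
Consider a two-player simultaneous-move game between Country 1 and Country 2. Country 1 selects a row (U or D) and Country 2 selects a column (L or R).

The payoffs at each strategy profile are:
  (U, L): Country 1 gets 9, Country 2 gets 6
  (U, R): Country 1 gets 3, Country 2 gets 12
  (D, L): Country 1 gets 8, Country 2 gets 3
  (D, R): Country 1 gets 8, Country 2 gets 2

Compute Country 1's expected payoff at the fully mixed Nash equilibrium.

First find q, the probability Country 2 plays L, from Country 1's indifference between U and D: 9q + 3(1−q) = 8q + 8(1−q), giving q = 5/6.
Since Country 1 is indifferent in equilibrium, Country 1's expected payoff equals the payoff from either row against (5/6, 1/6). Using U: 9(5/6) + 3(1/6) = 8.

8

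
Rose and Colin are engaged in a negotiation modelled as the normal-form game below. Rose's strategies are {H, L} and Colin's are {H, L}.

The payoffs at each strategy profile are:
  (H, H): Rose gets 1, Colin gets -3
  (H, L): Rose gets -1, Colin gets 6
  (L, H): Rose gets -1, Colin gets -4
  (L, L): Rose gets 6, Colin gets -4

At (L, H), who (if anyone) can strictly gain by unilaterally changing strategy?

Rose

Rose at (L, H) earns -1; deviating to H yields 1 — a strict improvement.
Colin earns -4; deviating to L yields -4 — not better.
Only Rose has a strictly profitable deviation.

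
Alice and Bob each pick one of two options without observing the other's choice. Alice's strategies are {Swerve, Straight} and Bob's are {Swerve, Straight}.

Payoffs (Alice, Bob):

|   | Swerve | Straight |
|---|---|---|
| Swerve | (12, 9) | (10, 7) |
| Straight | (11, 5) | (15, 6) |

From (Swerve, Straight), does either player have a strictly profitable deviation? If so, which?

Alice at (Swerve, Straight) earns 10; deviating to Straight yields 15 — a strict improvement.
Bob earns 7; deviating to Swerve yields 9 — a strict improvement.
Both Alice and Bob have strictly profitable deviations.

Both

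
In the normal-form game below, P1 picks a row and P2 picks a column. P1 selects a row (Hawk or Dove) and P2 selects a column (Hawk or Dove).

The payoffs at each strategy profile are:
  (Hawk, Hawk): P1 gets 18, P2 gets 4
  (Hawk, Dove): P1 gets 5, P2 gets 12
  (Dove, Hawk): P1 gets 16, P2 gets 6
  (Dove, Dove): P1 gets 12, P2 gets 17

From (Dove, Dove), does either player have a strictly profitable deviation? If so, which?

Neither

P1 at (Dove, Dove) earns 12; deviating to Hawk yields 5 — not better.
P2 earns 17; deviating to Hawk yields 6 — not better.
Neither player can strictly improve; the profile is a Nash equilibrium.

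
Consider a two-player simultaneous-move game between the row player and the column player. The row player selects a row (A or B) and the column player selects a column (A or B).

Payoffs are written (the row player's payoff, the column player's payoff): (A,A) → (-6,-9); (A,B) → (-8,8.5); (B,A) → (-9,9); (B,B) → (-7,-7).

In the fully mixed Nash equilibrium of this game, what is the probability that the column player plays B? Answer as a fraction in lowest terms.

Let c be the probability that the column player plays A. In a completely mixed equilibrium, the row player must be indifferent between A and B.
The row player's expected payoff from A is −6c − 8(1−c); from B it is −9c − 7(1−c).
Setting these equal: 2c − 8 = −2c − 7, so c = 1/4.
Therefore the column player plays B with probability 1 − 1/4 = 3/4.

3/4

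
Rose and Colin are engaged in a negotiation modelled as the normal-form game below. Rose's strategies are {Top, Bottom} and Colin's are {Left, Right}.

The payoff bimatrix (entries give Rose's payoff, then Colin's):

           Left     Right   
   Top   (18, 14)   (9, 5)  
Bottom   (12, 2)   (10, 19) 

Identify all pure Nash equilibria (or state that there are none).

(Top, Left): Rose gets 18 ≥ 12 from Bottom, and Colin gets 14 ≥ 5 from Right — Nash equilibrium.
(Top, Right): Rose prefers Bottom (10 > 9); Colin prefers Left (14 > 5) — not an equilibrium.
(Bottom, Left): Rose prefers Top (18 > 12); Colin prefers Right (19 > 2) — not an equilibrium.
(Bottom, Right): Rose gets 10 ≥ 9 from Top, and Colin gets 19 ≥ 2 from Left — Nash equilibrium.

(Top, Left) and (Bottom, Right)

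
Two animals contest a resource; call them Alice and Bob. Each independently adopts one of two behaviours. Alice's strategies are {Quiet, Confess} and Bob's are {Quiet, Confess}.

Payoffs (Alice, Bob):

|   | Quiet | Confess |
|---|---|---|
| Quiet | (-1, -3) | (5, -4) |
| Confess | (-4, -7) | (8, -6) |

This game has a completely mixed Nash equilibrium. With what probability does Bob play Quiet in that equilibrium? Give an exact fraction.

Let q be the probability that Bob plays Quiet. In a completely mixed equilibrium, Alice must be indifferent between Quiet and Confess.
Alice's expected payoff from Quiet is −q + 5(1−q); from Confess it is −4q + 8(1−q).
Setting these equal: −6q + 5 = −12q + 8, so q = 1/2.

1/2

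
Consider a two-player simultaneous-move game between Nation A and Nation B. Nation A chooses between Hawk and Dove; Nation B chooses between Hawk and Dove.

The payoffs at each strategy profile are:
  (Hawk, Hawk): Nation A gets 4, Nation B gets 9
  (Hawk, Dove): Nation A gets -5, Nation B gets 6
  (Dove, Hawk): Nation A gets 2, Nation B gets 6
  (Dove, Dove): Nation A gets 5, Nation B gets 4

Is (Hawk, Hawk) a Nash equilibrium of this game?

At (Hawk, Hawk), Nation A earns 4; switching to Dove would give 2, so Nation A has no profitable deviation.
Nation B earns 9; switching to Dove would give 6, so Nation B has no profitable deviation.
Neither player can gain by a unilateral deviation, so this profile is a Nash equilibrium.

Yes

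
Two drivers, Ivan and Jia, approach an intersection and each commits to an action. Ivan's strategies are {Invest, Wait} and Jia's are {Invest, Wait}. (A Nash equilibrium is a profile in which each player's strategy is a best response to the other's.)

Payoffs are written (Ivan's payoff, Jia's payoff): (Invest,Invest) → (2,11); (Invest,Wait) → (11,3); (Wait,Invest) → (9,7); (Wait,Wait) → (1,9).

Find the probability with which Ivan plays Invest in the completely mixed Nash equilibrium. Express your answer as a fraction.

Let r be the probability that Ivan plays Invest. In a completely mixed equilibrium, Jia must be indifferent between Invest and Wait.
Jia's expected payoff from Invest is 11r + 7(1−r); from Wait it is 3r + 9(1−r).
Setting these equal: 4r + 7 = −6r + 9, so r = 1/5.

1/5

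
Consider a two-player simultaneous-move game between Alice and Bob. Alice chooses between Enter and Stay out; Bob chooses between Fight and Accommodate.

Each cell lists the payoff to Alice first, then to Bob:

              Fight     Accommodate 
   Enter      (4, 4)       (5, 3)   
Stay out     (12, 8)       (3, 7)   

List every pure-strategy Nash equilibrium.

(Stay out, Fight)

(Enter, Fight): Alice prefers Stay out (12 > 4) — not an equilibrium.
(Enter, Accommodate): Bob prefers Fight (4 > 3) — not an equilibrium.
(Stay out, Fight): Alice gets 12 ≥ 4 from Enter, and Bob gets 8 ≥ 7 from Accommodate — Nash equilibrium.
(Stay out, Accommodate): Alice prefers Enter (5 > 3); Bob prefers Fight (8 > 7) — not an equilibrium.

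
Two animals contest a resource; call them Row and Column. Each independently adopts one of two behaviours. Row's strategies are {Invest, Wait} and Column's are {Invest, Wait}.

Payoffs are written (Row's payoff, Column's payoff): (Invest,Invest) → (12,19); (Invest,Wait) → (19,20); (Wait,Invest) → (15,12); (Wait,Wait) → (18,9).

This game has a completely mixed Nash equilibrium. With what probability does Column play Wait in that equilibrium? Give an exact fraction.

3/4

Let y be the probability that Column plays Invest. In a completely mixed equilibrium, Row must be indifferent between Invest and Wait.
Row's expected payoff from Invest is 12y + 19(1−y); from Wait it is 15y + 18(1−y).
Setting these equal: −7y + 19 = −3y + 18, so y = 1/4.
Therefore Column plays Wait with probability 1 − 1/4 = 3/4.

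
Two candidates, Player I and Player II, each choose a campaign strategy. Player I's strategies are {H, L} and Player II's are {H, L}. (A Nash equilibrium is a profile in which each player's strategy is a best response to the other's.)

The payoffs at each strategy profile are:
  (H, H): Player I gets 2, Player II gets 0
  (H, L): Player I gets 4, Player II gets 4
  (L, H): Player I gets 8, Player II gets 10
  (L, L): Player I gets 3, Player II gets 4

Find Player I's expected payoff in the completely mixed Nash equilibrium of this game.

First find q, the probability Player II plays H, from Player I's indifference between H and L: 2q + 4(1−q) = 8q + 3(1−q), giving q = 1/7.
Since Player I is indifferent in equilibrium, Player I's expected payoff equals the payoff from either row against (1/7, 6/7). Using H: 2(1/7) + 4(6/7) = 26/7.

26/7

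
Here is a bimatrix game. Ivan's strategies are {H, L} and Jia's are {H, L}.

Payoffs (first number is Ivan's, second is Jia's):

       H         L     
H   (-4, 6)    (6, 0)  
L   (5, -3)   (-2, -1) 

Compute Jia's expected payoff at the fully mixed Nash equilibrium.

-3/4

First find x, the probability Ivan plays H, from Jia's indifference between H and L: 6x − 3(1−x) = −(1−x), giving x = 1/4.
Since Jia is indifferent in equilibrium, Jia's expected payoff equals the payoff from either column against (1/4, 3/4). Using H: 6(1/4) − 3(3/4) = -3/4.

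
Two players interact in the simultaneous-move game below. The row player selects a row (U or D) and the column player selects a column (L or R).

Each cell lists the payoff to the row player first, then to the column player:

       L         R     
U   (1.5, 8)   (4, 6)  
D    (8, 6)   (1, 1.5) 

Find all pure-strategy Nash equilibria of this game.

(U, L): the row player prefers D (8 > 1.5) — not an equilibrium.
(U, R): the column player prefers L (8 > 6) — not an equilibrium.
(D, L): the row player gets 8 ≥ 1.5 from U, and the column player gets 6 ≥ 1.5 from R — Nash equilibrium.
(D, R): the row player prefers U (4 > 1); the column player prefers L (6 > 1.5) — not an equilibrium.

(D, L)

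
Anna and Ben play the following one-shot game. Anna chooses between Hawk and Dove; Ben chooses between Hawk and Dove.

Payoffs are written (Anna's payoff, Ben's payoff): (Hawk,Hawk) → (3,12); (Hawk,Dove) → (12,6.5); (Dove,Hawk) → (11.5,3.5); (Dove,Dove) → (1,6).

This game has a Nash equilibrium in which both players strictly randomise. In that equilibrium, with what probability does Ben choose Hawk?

Let c be the probability that Ben plays Hawk. In a completely mixed equilibrium, Anna must be indifferent between Hawk and Dove.
Anna's expected payoff from Hawk is 3c + 12(1−c); from Dove it is 11.5c + (1−c).
Setting these equal: −9c + 12 = 10.5c + 1, so c = 22/39.

22/39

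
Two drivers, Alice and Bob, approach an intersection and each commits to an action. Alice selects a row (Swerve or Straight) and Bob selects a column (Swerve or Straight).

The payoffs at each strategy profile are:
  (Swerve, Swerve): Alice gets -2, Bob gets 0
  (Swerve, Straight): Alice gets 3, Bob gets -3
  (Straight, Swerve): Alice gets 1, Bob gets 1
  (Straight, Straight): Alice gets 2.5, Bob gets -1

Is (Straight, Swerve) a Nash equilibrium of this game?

Yes

At (Straight, Swerve), Alice earns 1; switching to Swerve would give -2, so Alice has no profitable deviation.
Bob earns 1; switching to Straight would give -1, so Bob has no profitable deviation.
Neither player can gain by a unilateral deviation, so this profile is a Nash equilibrium.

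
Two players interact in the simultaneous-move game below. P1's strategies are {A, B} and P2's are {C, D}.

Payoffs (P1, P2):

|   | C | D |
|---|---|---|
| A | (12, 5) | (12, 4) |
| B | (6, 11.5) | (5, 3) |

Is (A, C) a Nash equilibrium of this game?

Yes

At (A, C), P1 earns 12; switching to B would give 6, so P1 has no profitable deviation.
P2 earns 5; switching to D would give 4, so P2 has no profitable deviation.
Neither player can gain by a unilateral deviation, so this profile is a Nash equilibrium.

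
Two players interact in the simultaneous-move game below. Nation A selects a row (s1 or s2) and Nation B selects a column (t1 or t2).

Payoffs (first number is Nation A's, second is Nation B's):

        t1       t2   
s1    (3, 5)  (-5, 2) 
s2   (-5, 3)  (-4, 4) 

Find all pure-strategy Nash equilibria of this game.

(s1, t1) and (s2, t2)

(s1, t1): Nation A gets 3 ≥ -5 from s2, and Nation B gets 5 ≥ 2 from t2 — Nash equilibrium.
(s1, t2): Nation A prefers s2 (-4 > -5); Nation B prefers t1 (5 > 2) — not an equilibrium.
(s2, t1): Nation A prefers s1 (3 > -5); Nation B prefers t2 (4 > 3) — not an equilibrium.
(s2, t2): Nation A gets -4 ≥ -5 from s1, and Nation B gets 4 ≥ 3 from t1 — Nash equilibrium.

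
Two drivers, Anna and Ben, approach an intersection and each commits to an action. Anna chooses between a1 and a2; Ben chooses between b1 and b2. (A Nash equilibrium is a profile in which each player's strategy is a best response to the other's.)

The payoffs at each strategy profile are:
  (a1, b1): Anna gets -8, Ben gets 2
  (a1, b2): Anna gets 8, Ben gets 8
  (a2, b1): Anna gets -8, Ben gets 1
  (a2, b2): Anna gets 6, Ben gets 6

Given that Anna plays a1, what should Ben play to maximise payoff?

b2

Against a1, Ben earns 2 from b1 and 8 from b2.
So b2 is the best response.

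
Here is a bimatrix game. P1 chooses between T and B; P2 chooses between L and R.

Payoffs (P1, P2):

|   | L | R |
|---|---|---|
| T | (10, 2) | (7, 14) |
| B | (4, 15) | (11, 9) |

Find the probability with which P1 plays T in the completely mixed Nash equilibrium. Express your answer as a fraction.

Let x be the probability that P1 plays T. In a completely mixed equilibrium, P2 must be indifferent between L and R.
P2's expected payoff from L is 2x + 15(1−x); from R it is 14x + 9(1−x).
Setting these equal: −13x + 15 = 5x + 9, so x = 1/3.

1/3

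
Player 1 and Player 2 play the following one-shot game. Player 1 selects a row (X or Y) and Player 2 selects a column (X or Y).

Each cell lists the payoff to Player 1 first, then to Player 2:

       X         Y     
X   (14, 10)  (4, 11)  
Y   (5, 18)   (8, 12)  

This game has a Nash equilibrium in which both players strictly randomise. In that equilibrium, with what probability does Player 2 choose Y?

Let q be the probability that Player 2 plays X. In a completely mixed equilibrium, Player 1 must be indifferent between X and Y.
Player 1's expected payoff from X is 14q + 4(1−q); from Y it is 5q + 8(1−q).
Setting these equal: 10q + 4 = −3q + 8, so q = 4/13.
Therefore Player 2 plays Y with probability 1 − 4/13 = 9/13.

9/13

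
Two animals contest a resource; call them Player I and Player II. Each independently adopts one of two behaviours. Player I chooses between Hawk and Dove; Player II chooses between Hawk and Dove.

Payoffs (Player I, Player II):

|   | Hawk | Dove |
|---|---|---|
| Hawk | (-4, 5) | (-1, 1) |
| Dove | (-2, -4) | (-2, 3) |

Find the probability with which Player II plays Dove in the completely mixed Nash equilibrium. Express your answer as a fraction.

Let c be the probability that Player II plays Hawk. In a completely mixed equilibrium, Player I must be indifferent between Hawk and Dove.
Player I's expected payoff from Hawk is −4c − (1−c); from Dove it is −2c − 2(1−c).
Setting these equal: −3c − 1 = -2, so c = 1/3.
Therefore Player II plays Dove with probability 1 − 1/3 = 2/3.

2/3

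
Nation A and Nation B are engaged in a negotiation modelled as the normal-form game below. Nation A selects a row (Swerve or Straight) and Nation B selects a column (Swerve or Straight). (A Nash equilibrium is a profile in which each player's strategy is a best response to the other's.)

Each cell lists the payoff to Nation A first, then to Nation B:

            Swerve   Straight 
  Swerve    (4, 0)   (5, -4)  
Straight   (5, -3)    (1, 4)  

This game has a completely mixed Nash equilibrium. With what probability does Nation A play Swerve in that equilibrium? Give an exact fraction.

7/11

Let p be the probability that Nation A plays Swerve. In a completely mixed equilibrium, Nation B must be indifferent between Swerve and Straight.
Nation B's expected payoff from Swerve is −3(1−p); from Straight it is −4p + 4(1−p).
Setting these equal: 3p − 3 = −8p + 4, so p = 7/11.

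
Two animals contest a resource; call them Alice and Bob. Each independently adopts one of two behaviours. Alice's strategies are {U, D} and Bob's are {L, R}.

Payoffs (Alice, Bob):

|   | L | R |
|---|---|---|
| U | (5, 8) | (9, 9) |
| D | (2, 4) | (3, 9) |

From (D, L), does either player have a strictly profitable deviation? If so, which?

Alice at (D, L) earns 2; deviating to U yields 5 — a strict improvement.
Bob earns 4; deviating to R yields 9 — a strict improvement.
Both Alice and Bob have strictly profitable deviations.

Both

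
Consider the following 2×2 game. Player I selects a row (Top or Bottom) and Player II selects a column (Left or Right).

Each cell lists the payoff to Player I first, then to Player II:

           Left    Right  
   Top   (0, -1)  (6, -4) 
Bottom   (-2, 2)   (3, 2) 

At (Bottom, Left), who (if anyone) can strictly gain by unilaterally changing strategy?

Player I

Player I at (Bottom, Left) earns -2; deviating to Top yields 0 — a strict improvement.
Player II earns 2; deviating to Right yields 2 — not better.
Only Player I has a strictly profitable deviation.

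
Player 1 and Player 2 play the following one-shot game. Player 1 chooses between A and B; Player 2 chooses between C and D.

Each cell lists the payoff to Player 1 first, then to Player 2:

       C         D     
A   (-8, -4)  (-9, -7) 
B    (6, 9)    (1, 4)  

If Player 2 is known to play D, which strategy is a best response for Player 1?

B

Against D, Player 1 earns -9 from A and 1 from B.
So B is the best response.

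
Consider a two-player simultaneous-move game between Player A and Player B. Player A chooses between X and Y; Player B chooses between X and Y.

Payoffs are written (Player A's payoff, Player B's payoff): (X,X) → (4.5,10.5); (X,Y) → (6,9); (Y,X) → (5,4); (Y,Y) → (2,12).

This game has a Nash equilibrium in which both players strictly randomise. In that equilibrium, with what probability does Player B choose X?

Let q be the probability that Player B plays X. In a completely mixed equilibrium, Player A must be indifferent between X and Y.
Player A's expected payoff from X is 4.5q + 6(1−q); from Y it is 5q + 2(1−q).
Setting these equal: −1.5q + 6 = 3q + 2, so q = 8/9.

8/9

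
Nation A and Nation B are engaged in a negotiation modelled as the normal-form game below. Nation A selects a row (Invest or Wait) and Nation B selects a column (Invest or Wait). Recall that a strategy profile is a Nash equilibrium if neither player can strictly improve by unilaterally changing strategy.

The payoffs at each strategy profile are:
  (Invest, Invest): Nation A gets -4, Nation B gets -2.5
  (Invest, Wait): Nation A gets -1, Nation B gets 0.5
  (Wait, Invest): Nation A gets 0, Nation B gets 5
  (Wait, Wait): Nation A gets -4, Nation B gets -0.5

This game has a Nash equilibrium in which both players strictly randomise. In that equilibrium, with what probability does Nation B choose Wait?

Let y be the probability that Nation B plays Invest. In a completely mixed equilibrium, Nation A must be indifferent between Invest and Wait.
Nation A's expected payoff from Invest is −4y − (1−y); from Wait it is −4(1−y).
Setting these equal: −3y − 1 = 4y − 4, so y = 3/7.
Therefore Nation B plays Wait with probability 1 − 3/7 = 4/7.

4/7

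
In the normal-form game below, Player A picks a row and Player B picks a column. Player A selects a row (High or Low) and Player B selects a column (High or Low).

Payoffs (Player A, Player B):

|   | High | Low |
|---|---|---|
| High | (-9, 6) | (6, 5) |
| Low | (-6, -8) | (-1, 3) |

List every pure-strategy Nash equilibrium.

(High, High): Player A prefers Low (-6 > -9) — not an equilibrium.
(High, Low): Player B prefers High (6 > 5) — not an equilibrium.
(Low, High): Player B prefers Low (3 > -8) — not an equilibrium.
(Low, Low): Player A prefers High (6 > -1) — not an equilibrium.

none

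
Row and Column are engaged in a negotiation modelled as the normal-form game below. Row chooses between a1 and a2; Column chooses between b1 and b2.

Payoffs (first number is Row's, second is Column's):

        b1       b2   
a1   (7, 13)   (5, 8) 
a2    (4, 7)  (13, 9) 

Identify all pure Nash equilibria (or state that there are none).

(a1, b1) and (a2, b2)

(a1, b1): Row gets 7 ≥ 4 from a2, and Column gets 13 ≥ 8 from b2 — Nash equilibrium.
(a1, b2): Row prefers a2 (13 > 5); Column prefers b1 (13 > 8) — not an equilibrium.
(a2, b1): Row prefers a1 (7 > 4); Column prefers b2 (9 > 7) — not an equilibrium.
(a2, b2): Row gets 13 ≥ 5 from a1, and Column gets 9 ≥ 7 from b1 — Nash equilibrium.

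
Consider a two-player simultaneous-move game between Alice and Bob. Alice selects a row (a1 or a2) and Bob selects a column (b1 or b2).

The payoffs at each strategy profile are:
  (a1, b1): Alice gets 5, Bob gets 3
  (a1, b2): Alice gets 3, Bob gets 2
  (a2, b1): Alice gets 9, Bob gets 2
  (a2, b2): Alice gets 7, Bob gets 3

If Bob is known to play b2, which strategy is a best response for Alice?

a2

Against b2, Alice earns 3 from a1 and 7 from a2.
So a2 is the best response.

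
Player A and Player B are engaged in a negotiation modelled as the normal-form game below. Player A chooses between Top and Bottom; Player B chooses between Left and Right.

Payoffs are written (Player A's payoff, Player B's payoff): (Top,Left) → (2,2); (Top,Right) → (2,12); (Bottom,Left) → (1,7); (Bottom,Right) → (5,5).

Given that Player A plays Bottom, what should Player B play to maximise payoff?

Left

Against Bottom, Player B earns 7 from Left and 5 from Right.
So Left is the best response.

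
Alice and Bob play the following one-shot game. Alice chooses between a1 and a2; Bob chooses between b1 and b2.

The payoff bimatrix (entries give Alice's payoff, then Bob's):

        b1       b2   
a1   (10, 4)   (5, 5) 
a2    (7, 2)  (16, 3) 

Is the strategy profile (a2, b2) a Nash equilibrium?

Yes

At (a2, b2), Alice earns 16; switching to a1 would give 5, so Alice has no profitable deviation.
Bob earns 3; switching to b1 would give 2, so Bob has no profitable deviation.
Neither player can gain by a unilateral deviation, so this profile is a Nash equilibrium.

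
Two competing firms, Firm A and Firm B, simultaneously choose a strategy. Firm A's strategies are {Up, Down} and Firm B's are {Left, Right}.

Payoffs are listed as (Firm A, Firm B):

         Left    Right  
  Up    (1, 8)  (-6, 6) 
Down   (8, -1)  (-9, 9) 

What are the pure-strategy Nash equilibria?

(Up, Left): Firm A prefers Down (8 > 1) — not an equilibrium.
(Up, Right): Firm B prefers Left (8 > 6) — not an equilibrium.
(Down, Left): Firm B prefers Right (9 > -1) — not an equilibrium.
(Down, Right): Firm A prefers Up (-6 > -9) — not an equilibrium.

none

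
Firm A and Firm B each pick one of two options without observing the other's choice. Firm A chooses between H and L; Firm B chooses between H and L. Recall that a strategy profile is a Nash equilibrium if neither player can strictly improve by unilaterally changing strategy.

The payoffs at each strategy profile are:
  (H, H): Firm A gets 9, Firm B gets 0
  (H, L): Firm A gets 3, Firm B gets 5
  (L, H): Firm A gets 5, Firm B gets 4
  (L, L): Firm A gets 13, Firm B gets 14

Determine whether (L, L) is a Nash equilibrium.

Yes

At (L, L), Firm A earns 13; switching to H would give 3, so Firm A has no profitable deviation.
Firm B earns 14; switching to H would give 4, so Firm B has no profitable deviation.
Neither player can gain by a unilateral deviation, so this profile is a Nash equilibrium.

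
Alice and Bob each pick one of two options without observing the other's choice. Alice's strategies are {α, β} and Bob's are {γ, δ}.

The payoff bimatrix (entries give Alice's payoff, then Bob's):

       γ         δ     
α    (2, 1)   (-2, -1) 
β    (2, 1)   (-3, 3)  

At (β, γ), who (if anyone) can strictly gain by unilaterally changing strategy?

Bob

Alice at (β, γ) earns 2; deviating to α yields 2 — not better.
Bob earns 1; deviating to δ yields 3 — a strict improvement.
Only Bob has a strictly profitable deviation.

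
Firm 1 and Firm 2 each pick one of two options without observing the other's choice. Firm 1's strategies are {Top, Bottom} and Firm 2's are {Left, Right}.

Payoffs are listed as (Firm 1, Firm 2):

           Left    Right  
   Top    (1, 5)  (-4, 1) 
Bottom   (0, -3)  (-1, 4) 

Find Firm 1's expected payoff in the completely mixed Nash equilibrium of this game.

First find y, the probability Firm 2 plays Left, from Firm 1's indifference between Top and Bottom: y − 4(1−y) = −(1−y), giving y = 3/4.
Since Firm 1 is indifferent in equilibrium, Firm 1's expected payoff equals the payoff from either row against (3/4, 1/4). Using Top: (3/4) − 4(1/4) = -1/4.

-1/4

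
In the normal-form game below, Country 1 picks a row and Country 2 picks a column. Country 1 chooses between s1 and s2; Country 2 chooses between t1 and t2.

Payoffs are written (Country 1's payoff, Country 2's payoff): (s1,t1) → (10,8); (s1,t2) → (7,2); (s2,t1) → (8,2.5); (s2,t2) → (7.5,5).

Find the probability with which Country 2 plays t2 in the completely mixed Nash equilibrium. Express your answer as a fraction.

Let y be the probability that Country 2 plays t1. In a completely mixed equilibrium, Country 1 must be indifferent between s1 and s2.
Country 1's expected payoff from s1 is 10y + 7(1−y); from s2 it is 8y + 7.5(1−y).
Setting these equal: 3y + 7 = 0.5y + 7.5, so y = 1/5.
Therefore Country 2 plays t2 with probability 1 − 1/5 = 4/5.

4/5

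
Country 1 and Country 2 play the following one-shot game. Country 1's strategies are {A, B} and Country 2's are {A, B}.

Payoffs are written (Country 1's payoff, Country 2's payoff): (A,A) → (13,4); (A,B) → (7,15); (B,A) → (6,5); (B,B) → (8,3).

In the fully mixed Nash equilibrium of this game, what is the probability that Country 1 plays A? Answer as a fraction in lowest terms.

2/13

Let r be the probability that Country 1 plays A. In a completely mixed equilibrium, Country 2 must be indifferent between A and B.
Country 2's expected payoff from A is 4r + 5(1−r); from B it is 15r + 3(1−r).
Setting these equal: −r + 5 = 12r + 3, so r = 2/13.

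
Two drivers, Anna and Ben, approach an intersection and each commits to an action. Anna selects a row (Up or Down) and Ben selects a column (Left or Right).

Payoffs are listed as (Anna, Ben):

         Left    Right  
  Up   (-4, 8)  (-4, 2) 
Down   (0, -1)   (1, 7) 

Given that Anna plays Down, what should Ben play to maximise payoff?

Against Down, Ben earns -1 from Left and 7 from Right.
So Right is the best response.

Right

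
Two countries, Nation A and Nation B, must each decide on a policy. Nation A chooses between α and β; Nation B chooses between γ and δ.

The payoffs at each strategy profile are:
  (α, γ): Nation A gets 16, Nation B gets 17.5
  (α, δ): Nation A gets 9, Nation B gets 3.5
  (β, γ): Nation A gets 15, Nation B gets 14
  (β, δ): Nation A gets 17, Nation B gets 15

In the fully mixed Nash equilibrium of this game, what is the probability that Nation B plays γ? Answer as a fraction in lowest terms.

Let y be the probability that Nation B plays γ. In a completely mixed equilibrium, Nation A must be indifferent between α and β.
Nation A's expected payoff from α is 16y + 9(1−y); from β it is 15y + 17(1−y).
Setting these equal: 7y + 9 = −2y + 17, so y = 8/9.

8/9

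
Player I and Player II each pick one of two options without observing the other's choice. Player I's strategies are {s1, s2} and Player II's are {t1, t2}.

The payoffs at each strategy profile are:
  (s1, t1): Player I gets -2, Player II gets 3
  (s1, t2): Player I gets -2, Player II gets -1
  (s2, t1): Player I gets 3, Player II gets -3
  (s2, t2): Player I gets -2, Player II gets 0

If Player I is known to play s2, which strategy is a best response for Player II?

t2

Against s2, Player II earns -3 from t1 and 0 from t2.
So t2 is the best response.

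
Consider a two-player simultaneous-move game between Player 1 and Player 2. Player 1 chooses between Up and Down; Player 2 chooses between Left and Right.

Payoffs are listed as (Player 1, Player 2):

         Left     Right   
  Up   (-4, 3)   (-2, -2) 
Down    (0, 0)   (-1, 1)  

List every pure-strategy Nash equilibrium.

(Up, Left): Player 1 prefers Down (0 > -4) — not an equilibrium.
(Up, Right): Player 1 prefers Down (-1 > -2); Player 2 prefers Left (3 > -2) — not an equilibrium.
(Down, Left): Player 2 prefers Right (1 > 0) — not an equilibrium.
(Down, Right): Player 1 gets -1 ≥ -2 from Up, and Player 2 gets 1 ≥ 0 from Left — Nash equilibrium.

(Down, Right)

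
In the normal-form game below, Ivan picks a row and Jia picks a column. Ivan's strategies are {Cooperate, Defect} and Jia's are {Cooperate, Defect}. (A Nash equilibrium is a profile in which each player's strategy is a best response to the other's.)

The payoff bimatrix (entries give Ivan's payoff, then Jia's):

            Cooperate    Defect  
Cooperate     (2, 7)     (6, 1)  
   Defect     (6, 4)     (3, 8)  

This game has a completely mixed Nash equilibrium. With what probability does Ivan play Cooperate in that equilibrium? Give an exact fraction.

Let x be the probability that Ivan plays Cooperate. In a completely mixed equilibrium, Jia must be indifferent between Cooperate and Defect.
Jia's expected payoff from Cooperate is 7x + 4(1−x); from Defect it is x + 8(1−x).
Setting these equal: 3x + 4 = −7x + 8, so x = 2/5.

2/5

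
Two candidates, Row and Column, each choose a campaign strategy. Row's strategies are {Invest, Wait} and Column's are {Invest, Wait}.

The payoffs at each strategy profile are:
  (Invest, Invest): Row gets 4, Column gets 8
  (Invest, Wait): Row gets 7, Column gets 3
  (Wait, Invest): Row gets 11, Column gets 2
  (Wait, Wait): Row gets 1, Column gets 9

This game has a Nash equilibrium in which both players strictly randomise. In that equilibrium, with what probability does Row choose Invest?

7/12

Let p be the probability that Row plays Invest. In a completely mixed equilibrium, Column must be indifferent between Invest and Wait.
Column's expected payoff from Invest is 8p + 2(1−p); from Wait it is 3p + 9(1−p).
Setting these equal: 6p + 2 = −6p + 9, so p = 7/12.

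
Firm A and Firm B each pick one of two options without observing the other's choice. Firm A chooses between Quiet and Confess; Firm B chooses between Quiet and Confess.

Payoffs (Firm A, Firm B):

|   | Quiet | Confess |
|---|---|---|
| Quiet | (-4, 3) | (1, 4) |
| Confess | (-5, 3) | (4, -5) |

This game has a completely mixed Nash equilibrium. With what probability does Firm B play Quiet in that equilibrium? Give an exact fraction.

Let y be the probability that Firm B plays Quiet. In a completely mixed equilibrium, Firm A must be indifferent between Quiet and Confess.
Firm A's expected payoff from Quiet is −4y + (1−y); from Confess it is −5y + 4(1−y).
Setting these equal: −5y + 1 = −9y + 4, so y = 3/4.

3/4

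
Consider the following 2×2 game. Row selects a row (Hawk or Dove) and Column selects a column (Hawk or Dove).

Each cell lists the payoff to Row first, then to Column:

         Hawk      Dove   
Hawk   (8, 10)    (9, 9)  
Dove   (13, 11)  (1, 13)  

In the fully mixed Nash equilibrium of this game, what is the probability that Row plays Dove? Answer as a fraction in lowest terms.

1/3

Let x be the probability that Row plays Hawk. In a completely mixed equilibrium, Column must be indifferent between Hawk and Dove.
Column's expected payoff from Hawk is 10x + 11(1−x); from Dove it is 9x + 13(1−x).
Setting these equal: −x + 11 = −4x + 13, so x = 2/3.
Therefore Row plays Dove with probability 1 − 2/3 = 1/3.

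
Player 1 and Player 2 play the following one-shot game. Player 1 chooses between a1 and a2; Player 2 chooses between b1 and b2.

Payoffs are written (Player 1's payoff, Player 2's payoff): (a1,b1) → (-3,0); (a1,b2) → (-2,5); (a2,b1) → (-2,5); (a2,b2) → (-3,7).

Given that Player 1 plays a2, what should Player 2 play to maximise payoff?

b2

Against a2, Player 2 earns 5 from b1 and 7 from b2.
So b2 is the best response.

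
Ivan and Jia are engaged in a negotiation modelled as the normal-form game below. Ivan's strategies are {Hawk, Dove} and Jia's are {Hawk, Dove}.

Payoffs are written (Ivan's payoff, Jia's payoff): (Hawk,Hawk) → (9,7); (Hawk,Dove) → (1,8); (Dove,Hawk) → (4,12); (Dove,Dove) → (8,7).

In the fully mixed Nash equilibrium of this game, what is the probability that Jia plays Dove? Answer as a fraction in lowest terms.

Let c be the probability that Jia plays Hawk. In a completely mixed equilibrium, Ivan must be indifferent between Hawk and Dove.
Ivan's expected payoff from Hawk is 9c + (1−c); from Dove it is 4c + 8(1−c).
Setting these equal: 8c + 1 = −4c + 8, so c = 7/12.
Therefore Jia plays Dove with probability 1 − 7/12 = 5/12.

5/12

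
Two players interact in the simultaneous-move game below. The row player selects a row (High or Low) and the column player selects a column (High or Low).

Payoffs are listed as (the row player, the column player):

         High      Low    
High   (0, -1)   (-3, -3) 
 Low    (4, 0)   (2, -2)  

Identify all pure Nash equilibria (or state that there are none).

(Low, High)

(High, High): the row player prefers Low (4 > 0) — not an equilibrium.
(High, Low): the row player prefers Low (2 > -3); the column player prefers High (-1 > -3) — not an equilibrium.
(Low, High): the row player gets 4 ≥ 0 from High, and the column player gets 0 ≥ -2 from Low — Nash equilibrium.
(Low, Low): the column player prefers High (0 > -2) — not an equilibrium.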